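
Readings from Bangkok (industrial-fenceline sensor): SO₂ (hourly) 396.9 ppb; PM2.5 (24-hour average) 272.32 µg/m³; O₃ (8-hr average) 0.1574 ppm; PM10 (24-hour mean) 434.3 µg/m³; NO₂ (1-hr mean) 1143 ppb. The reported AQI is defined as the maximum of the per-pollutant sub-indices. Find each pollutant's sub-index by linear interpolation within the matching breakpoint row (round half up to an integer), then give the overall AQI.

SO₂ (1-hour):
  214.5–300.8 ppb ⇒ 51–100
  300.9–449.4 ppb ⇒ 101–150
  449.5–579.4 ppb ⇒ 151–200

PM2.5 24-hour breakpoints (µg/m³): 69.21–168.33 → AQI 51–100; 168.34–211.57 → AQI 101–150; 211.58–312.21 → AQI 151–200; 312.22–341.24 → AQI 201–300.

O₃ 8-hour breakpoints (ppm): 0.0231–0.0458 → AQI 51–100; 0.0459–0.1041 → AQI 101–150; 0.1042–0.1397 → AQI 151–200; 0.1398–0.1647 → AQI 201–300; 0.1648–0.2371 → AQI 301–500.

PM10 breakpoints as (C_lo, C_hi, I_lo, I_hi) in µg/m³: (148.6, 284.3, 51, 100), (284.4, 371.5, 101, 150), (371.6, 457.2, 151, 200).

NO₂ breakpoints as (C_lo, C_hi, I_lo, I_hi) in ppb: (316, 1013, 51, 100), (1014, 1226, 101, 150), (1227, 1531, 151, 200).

271

SO₂: 396.9 lies in 300.9–449.4, so I_lo=101, I_hi=150, C_lo=300.9, C_hi=449.4.
(150−101)/(449.4−300.9) × (396.9−300.9) + 101 = 49/148.5 × 96.0 + 101 ≈ 132.68 → 133.
PM2.5: 272.32 ∈ [211.58, 312.21] ↔ index [151, 200].
151 + (272.32−211.58)·(200−151)/(312.21−211.58) = 151 + 60.74·49/100.63 ≈ 180.58, so AQI = 181.
O₃ 0.1574: bracket 0.1398–0.1647 → index 201–300; slope 99/0.0249, offset 0.0176.
AQI = 201 + 99/0.0249·0.0176 ≈ 270.98 ⇒ 271.
PM10 434.3: bracket 371.6–457.2 → index 151–200; slope 49/85.6, offset 62.7.
AQI = 151 + 49/85.6·62.7 ≈ 186.89 ⇒ 187.
NO₂: row 1014–1226 (AQI 101–150). (150−101)·(1143−1014)/(1226−1014) + 101 = 49·129/212 + 101 ≈ 130.82 → 131.
Sub-indices: SO₂→133, PM2.5→181, O₃→271, PM10→187, NO₂→131. Overall AQI = max = 271; dominant pollutant is O₃.
AQI 271: Very Unhealthy.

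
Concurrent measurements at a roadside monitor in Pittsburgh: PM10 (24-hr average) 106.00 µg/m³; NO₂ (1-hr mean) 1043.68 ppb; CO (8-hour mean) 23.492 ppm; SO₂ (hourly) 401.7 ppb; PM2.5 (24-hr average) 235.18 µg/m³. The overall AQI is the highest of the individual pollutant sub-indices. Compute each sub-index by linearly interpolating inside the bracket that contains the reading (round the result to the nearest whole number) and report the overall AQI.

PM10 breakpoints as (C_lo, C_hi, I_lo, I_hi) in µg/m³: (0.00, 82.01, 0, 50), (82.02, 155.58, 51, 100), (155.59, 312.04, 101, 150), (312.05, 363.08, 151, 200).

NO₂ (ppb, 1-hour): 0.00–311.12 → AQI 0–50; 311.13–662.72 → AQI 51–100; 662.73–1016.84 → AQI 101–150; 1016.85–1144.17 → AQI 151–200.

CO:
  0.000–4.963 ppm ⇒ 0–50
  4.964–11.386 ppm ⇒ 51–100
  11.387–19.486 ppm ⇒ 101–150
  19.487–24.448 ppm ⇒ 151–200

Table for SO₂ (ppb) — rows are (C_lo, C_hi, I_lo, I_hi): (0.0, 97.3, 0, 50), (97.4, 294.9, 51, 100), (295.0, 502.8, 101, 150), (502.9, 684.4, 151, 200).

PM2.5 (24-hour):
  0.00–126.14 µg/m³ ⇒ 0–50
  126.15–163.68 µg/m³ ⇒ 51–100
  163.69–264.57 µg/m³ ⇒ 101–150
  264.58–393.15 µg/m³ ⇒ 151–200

191

PM10 106.00: bracket 82.02–155.58 → index 51–100; slope 49/73.56, offset 23.98.
AQI = 51 + 49/73.56·23.98 ≈ 66.97 ⇒ 67.
NO₂: 1043.68 lies in 1016.85–1144.17, so I_lo=151, I_hi=200, C_lo=1016.85, C_hi=1144.17.
(200−151)/(1144.17−1016.85) × (1043.68−1016.85) + 151 = 49/127.32 × 26.83 + 151 ≈ 161.33 → 161.
CO: 23.492 ∈ [19.487, 24.448] ↔ index [151, 200].
151 + (23.492−19.487)·(200−151)/(24.448−19.487) = 151 + 4.005·49/4.961 ≈ 190.56, so AQI = 191.
SO₂ 401.7: bracket 295.0–502.8 → index 101–150; slope 49/207.8, offset 106.7.
AQI = 101 + 49/207.8·106.7 ≈ 126.16 ⇒ 126.
PM2.5: 235.18 lies in 163.69–264.57, so I_lo=101, I_hi=150, C_lo=163.69, C_hi=264.57.
(150−101)/(264.57−163.69) × (235.18−163.69) + 101 = 49/100.88 × 71.49 + 101 ≈ 135.72 → 136.
Sub-indices: PM10→67, NO₂→161, CO→191, SO₂→126, PM2.5→136. Overall AQI = max = 191; dominant pollutant is CO.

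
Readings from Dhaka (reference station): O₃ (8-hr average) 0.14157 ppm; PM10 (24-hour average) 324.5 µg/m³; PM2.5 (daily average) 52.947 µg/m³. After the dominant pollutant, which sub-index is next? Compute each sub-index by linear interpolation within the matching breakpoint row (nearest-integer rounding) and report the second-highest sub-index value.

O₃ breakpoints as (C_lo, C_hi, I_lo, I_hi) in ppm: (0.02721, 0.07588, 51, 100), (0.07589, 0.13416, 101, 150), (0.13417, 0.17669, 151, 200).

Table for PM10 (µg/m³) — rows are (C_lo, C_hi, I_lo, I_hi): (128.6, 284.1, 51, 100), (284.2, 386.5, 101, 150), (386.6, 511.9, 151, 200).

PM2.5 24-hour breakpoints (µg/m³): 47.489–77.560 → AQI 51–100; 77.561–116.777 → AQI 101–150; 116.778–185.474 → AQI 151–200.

120

O₃ 0.14157: bracket 0.13417–0.17669 → index 151–200; slope 49/0.04252, offset 0.00740.
AQI = 151 + 49/0.04252·0.00740 ≈ 159.53 ⇒ 160.
PM10 324.5: bracket 284.2–386.5 → index 101–150; slope 49/102.3, offset 40.3.
AQI = 101 + 49/102.3·40.3 ≈ 120.30 ⇒ 120.
PM2.5 52.947: bracket 47.489–77.560 → index 51–100; slope 49/30.071, offset 5.458.
AQI = 51 + 49/30.071·5.458 ≈ 59.89 ⇒ 60.
Sub-indices: O₃→160, PM10→120, PM2.5→60. Ranked high→low: 160, 120, 60. Second-highest sub-index = 120.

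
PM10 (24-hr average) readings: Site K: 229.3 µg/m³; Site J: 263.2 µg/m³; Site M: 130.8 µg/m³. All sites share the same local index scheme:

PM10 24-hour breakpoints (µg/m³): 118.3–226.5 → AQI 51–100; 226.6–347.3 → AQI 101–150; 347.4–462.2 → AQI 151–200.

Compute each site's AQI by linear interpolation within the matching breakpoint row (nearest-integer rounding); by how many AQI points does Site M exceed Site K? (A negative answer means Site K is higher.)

-45

Site K 229.3: bracket 226.6–347.3 → index 101–150; slope 49/120.7, offset 2.7.
AQI = 101 + 49/120.7·2.7 ≈ 102.10 ⇒ 102.
Site J: row 226.6–347.3 (AQI 101–150). (150−101)·(263.2−226.6)/(347.3−226.6) + 101 = 49·36.6/120.7 + 101 ≈ 115.86 → 116.
Site M: row 118.3–226.5 (AQI 51–100). (100−51)·(130.8−118.3)/(226.5−118.3) + 51 = 49·12.5/108.2 + 51 ≈ 56.66 → 57.
AQIs: Site K=102, Site J=116, Site M=57. Site M (57) − Site K (102) = -45.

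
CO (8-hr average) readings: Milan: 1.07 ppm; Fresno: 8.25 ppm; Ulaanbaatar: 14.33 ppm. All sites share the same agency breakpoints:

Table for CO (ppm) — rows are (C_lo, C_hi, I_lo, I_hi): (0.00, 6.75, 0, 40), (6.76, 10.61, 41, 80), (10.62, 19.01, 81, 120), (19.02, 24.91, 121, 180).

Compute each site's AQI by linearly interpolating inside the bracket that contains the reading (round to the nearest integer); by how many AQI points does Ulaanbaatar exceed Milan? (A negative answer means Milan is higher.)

Milan 1.07: bracket 0.00–6.75 → index 0–40; slope 40/6.75, offset 1.07.
AQI = 0 + 40/6.75·1.07 ≈ 6.34 ⇒ 6.
Fresno: row 6.76–10.61 (AQI 41–80). (80−41)·(8.25−6.76)/(10.61−6.76) + 41 = 39·1.49/3.85 + 41 ≈ 56.09 → 56.
Ulaanbaatar 14.33: bracket 10.62–19.01 → index 81–120; slope 39/8.39, offset 3.71.
AQI = 81 + 39/8.39·3.71 ≈ 98.25 ⇒ 98.
AQIs: Milan=6, Fresno=56, Ulaanbaatar=98. Ulaanbaatar (98) − Milan (6) = 92.

92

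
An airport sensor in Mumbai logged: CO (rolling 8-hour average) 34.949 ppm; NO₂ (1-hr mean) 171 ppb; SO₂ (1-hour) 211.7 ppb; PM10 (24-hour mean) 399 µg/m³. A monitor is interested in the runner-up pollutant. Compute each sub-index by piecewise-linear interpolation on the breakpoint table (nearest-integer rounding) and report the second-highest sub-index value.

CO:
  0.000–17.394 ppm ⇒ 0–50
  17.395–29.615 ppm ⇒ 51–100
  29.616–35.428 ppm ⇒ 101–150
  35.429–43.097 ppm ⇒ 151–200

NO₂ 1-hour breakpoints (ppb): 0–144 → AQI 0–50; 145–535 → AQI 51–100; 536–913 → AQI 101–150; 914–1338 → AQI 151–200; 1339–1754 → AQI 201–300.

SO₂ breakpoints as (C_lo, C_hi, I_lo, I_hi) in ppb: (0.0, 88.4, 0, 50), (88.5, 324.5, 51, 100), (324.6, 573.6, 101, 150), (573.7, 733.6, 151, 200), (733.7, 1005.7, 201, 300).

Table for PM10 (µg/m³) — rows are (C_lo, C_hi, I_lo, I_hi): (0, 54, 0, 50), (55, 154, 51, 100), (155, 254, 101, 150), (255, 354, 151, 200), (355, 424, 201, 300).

CO: 34.949 ∈ [29.616, 35.428] ↔ index [101, 150].
101 + (34.949−29.616)·(150−101)/(35.428−29.616) = 101 + 5.333·49/5.812 ≈ 145.96, so AQI = 146.
NO₂: row 145–535 (AQI 51–100). (100−51)·(171−145)/(535−145) + 51 = 49·26/390 + 51 ≈ 54.27 → 54.
SO₂: 211.7 lies in 88.5–324.5, so I_lo=51, I_hi=100, C_lo=88.5, C_hi=324.5.
(100−51)/(324.5−88.5) × (211.7−88.5) + 51 = 49/236.0 × 123.2 + 51 ≈ 76.58 → 77.
PM10 399: bracket 355–424 → index 201–300; slope 99/69, offset 44.
AQI = 201 + 99/69·44 ≈ 264.13 ⇒ 264.
Sub-indices: CO→146, NO₂→54, SO₂→77, PM10→264. Ranked high→low: 264, 146, 77, 54. Second-highest sub-index = 146.

146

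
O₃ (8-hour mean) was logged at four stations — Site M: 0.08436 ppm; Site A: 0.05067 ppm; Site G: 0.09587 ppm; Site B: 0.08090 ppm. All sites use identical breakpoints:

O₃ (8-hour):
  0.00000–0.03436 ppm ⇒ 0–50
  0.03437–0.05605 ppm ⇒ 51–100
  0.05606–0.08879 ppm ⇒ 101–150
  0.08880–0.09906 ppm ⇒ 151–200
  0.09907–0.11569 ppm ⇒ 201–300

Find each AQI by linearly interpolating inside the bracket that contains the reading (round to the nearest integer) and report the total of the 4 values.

554

Site M: 0.08436 lies in 0.05606–0.08879, so I_lo=101, I_hi=150, C_lo=0.05606, C_hi=0.08879.
(150−101)/(0.08879−0.05606) × (0.08436−0.05606) + 101 = 49/0.03273 × 0.02830 + 101 ≈ 143.37 → 143.
Site A: 0.05067 ∈ [0.03437, 0.05605] ↔ index [51, 100].
51 + (0.05067−0.03437)·(100−51)/(0.05605−0.03437) = 51 + 0.01630·49/0.02168 ≈ 87.84, so AQI = 88.
Site G: row 0.08880–0.09906 (AQI 151–200). (200−151)·(0.09587−0.08880)/(0.09906−0.08880) + 151 = 49·0.00707/0.01026 + 151 ≈ 184.77 → 185.
Site B 0.08090: bracket 0.05606–0.08879 → index 101–150; slope 49/0.03273, offset 0.02484.
AQI = 101 + 49/0.03273·0.02484 ≈ 138.19 ⇒ 138.
AQIs: Site M=143, Site A=88, Site G=185, Site B=138. Sum = 143 + 88 + 185 + 138 = 554.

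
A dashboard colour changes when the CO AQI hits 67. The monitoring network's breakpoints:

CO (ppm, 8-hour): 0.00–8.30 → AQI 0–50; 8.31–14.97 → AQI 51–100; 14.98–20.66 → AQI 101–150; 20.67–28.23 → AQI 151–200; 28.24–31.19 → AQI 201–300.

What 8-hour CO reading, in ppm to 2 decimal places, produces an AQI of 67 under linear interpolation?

10.48

AQI 67 lies in the 51–100 band, which corresponds to 8.31–14.97 ppm.
C = 8.31 + (67−51)×(14.97−8.31)/(100−51) = 8.31 + 16×6.66/49 ≈ 10.4847 ppm → 10.48 ppm to 2 dp.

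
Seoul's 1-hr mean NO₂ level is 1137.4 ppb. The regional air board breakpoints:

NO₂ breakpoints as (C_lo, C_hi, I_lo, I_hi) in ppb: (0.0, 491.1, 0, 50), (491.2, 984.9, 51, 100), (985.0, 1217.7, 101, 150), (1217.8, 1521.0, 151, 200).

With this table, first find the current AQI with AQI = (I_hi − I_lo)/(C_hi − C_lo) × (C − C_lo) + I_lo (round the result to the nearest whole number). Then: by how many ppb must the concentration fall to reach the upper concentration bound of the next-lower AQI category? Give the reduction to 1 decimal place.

152.5

NO₂ 1137.4: bracket 985.0–1217.7 → index 101–150; slope 49/232.7, offset 152.4.
AQI = 101 + 49/232.7·152.4 ≈ 133.09 ⇒ 133.
Current AQI 133 is in the Unhealthy for Sensitive Groups range (101–150). The next-lower category tops out at AQI 100, whose upper concentration bound is 984.9 ppb.
Reduction needed = 1137.4 − 984.9 = 152.5 ppb.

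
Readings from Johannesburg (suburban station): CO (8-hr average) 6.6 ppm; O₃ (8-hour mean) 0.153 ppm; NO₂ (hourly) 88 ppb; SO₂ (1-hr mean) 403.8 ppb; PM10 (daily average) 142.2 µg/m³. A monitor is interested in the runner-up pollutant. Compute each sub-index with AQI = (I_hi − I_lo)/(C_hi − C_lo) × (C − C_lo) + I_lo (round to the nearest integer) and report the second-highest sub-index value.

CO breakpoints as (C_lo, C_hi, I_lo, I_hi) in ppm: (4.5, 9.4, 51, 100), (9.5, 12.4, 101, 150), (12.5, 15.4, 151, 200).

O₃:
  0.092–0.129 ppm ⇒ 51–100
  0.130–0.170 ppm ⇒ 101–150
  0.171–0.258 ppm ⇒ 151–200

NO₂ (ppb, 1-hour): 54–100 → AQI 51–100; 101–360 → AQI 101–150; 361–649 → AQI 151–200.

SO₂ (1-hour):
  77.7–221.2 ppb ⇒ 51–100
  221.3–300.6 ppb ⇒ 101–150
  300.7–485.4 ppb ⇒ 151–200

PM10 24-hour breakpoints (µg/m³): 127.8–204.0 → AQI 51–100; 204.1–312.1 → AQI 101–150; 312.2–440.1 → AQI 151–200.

CO: 6.6 ∈ [4.5, 9.4] ↔ index [51, 100].
51 + (6.6−4.5)·(100−51)/(9.4−4.5) = 51 + 2.1·49/4.9 ≈ 72.00, so AQI = 72.
O₃: row 0.130–0.170 (AQI 101–150). (150−101)·(0.153−0.130)/(0.170−0.130) + 101 = 49·0.023/0.040 + 101 ≈ 129.18 → 129.
NO₂: 88 lies in 54–100, so I_lo=51, I_hi=100, C_lo=54, C_hi=100.
(100−51)/(100−54) × (88−54) + 51 = 49/46 × 34 + 51 ≈ 87.22 → 87.
SO₂: 403.8 ∈ [300.7, 485.4] ↔ index [151, 200].
151 + (403.8−300.7)·(200−151)/(485.4−300.7) = 151 + 103.1·49/184.7 ≈ 178.35, so AQI = 178.
PM10: 142.2 lies in 127.8–204.0, so I_lo=51, I_hi=100, C_lo=127.8, C_hi=204.0.
(100−51)/(204.0−127.8) × (142.2−127.8) + 51 = 49/76.2 × 14.4 + 51 ≈ 60.26 → 60.
Sub-indices: CO→72, O₃→129, NO₂→87, SO₂→178, PM10→60. Ranked high→low: 178, 129, 87, 72, 60. Second-highest sub-index = 129.

129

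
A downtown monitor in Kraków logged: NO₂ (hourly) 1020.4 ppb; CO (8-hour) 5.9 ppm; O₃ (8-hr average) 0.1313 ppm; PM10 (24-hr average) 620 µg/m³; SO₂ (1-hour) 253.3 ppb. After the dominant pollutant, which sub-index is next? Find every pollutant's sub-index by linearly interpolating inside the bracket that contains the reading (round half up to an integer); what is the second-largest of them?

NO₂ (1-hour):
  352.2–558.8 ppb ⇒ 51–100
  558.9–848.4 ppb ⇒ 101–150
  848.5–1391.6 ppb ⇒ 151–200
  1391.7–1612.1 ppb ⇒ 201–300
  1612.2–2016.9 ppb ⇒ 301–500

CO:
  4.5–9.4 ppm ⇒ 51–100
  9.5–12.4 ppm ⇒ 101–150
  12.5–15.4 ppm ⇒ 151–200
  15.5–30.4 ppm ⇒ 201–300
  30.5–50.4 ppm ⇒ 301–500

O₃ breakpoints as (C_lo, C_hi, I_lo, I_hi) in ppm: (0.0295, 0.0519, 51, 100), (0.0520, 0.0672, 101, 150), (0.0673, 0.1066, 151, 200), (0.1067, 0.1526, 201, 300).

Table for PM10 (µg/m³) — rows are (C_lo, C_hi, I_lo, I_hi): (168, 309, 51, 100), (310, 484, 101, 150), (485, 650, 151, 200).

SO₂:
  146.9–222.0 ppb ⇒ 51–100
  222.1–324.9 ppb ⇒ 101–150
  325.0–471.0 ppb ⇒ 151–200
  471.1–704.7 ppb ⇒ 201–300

191

NO₂ 1020.4: bracket 848.5–1391.6 → index 151–200; slope 49/543.1, offset 171.9.
AQI = 151 + 49/543.1·171.9 ≈ 166.51 ⇒ 167.
CO: row 4.5–9.4 (AQI 51–100). (100−51)·(5.9−4.5)/(9.4−4.5) + 51 = 49·1.4/4.9 + 51 ≈ 65.00 → 65.
O₃ 0.1313: bracket 0.1067–0.1526 → index 201–300; slope 99/0.0459, offset 0.0246.
AQI = 201 + 99/0.0459·0.0246 ≈ 254.06 ⇒ 254.
PM10: 620 ∈ [485, 650] ↔ index [151, 200].
151 + (620−485)·(200−151)/(650−485) = 151 + 135·49/165 ≈ 191.09, so AQI = 191.
SO₂: 253.3 lies in 222.1–324.9, so I_lo=101, I_hi=150, C_lo=222.1, C_hi=324.9.
(150−101)/(324.9−222.1) × (253.3−222.1) + 101 = 49/102.8 × 31.2 + 101 ≈ 115.87 → 116.
Sub-indices: NO₂→167, CO→65, O₃→254, PM10→191, SO₂→116. Ranked high→low: 254, 191, 167, 116, 65. Second-highest sub-index = 191.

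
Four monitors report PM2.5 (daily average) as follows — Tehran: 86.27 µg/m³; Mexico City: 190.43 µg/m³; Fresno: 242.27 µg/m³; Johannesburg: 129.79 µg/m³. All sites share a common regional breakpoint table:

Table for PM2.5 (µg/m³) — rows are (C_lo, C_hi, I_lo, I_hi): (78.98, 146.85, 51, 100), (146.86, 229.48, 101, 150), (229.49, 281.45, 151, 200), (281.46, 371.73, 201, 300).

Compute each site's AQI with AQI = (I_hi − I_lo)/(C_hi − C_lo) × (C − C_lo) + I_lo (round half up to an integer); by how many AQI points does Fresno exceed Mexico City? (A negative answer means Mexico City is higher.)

Tehran: row 78.98–146.85 (AQI 51–100). (100−51)·(86.27−78.98)/(146.85−78.98) + 51 = 49·7.29/67.87 + 51 ≈ 56.26 → 56.
Mexico City: row 146.86–229.48 (AQI 101–150). (150−101)·(190.43−146.86)/(229.48−146.86) + 101 = 49·43.57/82.62 + 101 ≈ 126.84 → 127.
Fresno: 242.27 lies in 229.49–281.45, so I_lo=151, I_hi=200, C_lo=229.49, C_hi=281.45.
(200−151)/(281.45−229.49) × (242.27−229.49) + 151 = 49/51.96 × 12.78 + 151 ≈ 163.05 → 163.
Johannesburg: 129.79 ∈ [78.98, 146.85] ↔ index [51, 100].
51 + (129.79−78.98)·(100−51)/(146.85−78.98) = 51 + 50.81·49/67.87 ≈ 87.68, so AQI = 88.
AQIs: Tehran=56, Mexico City=127, Fresno=163, Johannesburg=88. Fresno (163) − Mexico City (127) = 36.

36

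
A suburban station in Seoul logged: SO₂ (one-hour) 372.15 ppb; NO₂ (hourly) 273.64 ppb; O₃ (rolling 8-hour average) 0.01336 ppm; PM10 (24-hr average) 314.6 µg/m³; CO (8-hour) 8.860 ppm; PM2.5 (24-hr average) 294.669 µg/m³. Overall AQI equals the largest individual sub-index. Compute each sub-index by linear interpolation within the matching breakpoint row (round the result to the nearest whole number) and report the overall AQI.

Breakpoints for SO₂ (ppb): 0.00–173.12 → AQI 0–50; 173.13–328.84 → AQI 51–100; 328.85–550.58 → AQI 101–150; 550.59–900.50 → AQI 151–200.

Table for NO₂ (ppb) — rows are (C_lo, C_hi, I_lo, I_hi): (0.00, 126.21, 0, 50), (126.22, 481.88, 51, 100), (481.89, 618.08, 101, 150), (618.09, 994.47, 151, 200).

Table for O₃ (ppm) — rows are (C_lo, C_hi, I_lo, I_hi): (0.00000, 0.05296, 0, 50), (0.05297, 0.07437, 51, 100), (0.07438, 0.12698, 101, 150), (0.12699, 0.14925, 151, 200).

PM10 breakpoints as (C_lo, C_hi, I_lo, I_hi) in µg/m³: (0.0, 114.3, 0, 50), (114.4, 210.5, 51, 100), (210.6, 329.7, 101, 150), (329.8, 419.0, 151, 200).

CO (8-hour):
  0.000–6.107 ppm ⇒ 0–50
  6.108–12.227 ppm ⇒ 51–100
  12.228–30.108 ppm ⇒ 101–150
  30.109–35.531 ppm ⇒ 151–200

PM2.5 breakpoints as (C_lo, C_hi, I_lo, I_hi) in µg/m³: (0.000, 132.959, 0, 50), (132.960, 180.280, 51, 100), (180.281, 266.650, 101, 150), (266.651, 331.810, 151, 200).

172

SO₂: row 328.85–550.58 (AQI 101–150). (150−101)·(372.15−328.85)/(550.58−328.85) + 101 = 49·43.30/221.73 + 101 ≈ 110.57 → 111.
NO₂: row 126.22–481.88 (AQI 51–100). (100−51)·(273.64−126.22)/(481.88−126.22) + 51 = 49·147.42/355.66 + 51 ≈ 71.31 → 71.
O₃: 0.01336 lies in 0.00000–0.05296, so I_lo=0, I_hi=50, C_lo=0.00000, C_hi=0.05296.
(50−0)/(0.05296−0.00000) × (0.01336−0.00000) + 0 = 50/0.05296 × 0.01336 + 0 ≈ 12.61 → 13.
PM10 314.6: bracket 210.6–329.7 → index 101–150; slope 49/119.1, offset 104.0.
AQI = 101 + 49/119.1·104.0 ≈ 143.79 ⇒ 144.
CO: row 6.108–12.227 (AQI 51–100). (100−51)·(8.860−6.108)/(12.227−6.108) + 51 = 49·2.752/6.119 + 51 ≈ 73.04 → 73.
PM2.5 294.669: bracket 266.651–331.810 → index 151–200; slope 49/65.159, offset 28.018.
AQI = 151 + 49/65.159·28.018 ≈ 172.07 ⇒ 172.
Sub-indices: SO₂→111, NO₂→71, O₃→13, PM10→144, CO→73, PM2.5→172. Overall AQI = max = 172; dominant pollutant is PM2.5.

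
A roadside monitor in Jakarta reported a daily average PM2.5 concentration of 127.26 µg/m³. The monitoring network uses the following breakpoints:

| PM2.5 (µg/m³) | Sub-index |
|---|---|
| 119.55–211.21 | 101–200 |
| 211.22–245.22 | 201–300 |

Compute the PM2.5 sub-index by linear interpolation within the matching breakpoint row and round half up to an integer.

109

PM2.5: 127.26 lies in 119.55–211.21, so I_lo=101, I_hi=200, C_lo=119.55, C_hi=211.21.
(200−101)/(211.21−119.55) × (127.26−119.55) + 101 = 99/91.66 × 7.71 + 101 ≈ 109.33 → 109.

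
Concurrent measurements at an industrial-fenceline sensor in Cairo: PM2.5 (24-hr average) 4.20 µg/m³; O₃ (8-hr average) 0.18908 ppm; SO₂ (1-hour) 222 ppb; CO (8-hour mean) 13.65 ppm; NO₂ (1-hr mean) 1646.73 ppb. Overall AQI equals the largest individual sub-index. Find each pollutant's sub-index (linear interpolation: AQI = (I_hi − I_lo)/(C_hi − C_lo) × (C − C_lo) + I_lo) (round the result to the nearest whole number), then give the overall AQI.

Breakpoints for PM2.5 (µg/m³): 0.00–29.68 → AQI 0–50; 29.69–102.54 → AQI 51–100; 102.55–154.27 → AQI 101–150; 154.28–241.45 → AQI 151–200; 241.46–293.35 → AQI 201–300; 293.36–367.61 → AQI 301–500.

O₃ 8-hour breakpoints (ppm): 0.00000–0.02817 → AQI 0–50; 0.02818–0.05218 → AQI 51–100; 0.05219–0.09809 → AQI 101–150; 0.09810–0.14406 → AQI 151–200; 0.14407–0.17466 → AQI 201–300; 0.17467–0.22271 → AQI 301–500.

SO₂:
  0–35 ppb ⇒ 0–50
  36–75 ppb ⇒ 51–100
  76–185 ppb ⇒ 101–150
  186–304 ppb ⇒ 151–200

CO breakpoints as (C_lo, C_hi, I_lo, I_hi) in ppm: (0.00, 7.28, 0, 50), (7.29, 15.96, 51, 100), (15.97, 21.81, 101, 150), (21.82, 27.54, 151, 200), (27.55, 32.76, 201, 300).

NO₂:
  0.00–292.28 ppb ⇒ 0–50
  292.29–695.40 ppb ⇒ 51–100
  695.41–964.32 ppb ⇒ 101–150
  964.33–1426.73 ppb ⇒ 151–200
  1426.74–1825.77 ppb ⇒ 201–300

361

PM2.5: 4.20 lies in 0.00–29.68, so I_lo=0, I_hi=50, C_lo=0.00, C_hi=29.68.
(50−0)/(29.68−0.00) × (4.20−0.00) + 0 = 50/29.68 × 4.20 + 0 ≈ 7.08 → 7.
O₃: 0.18908 lies in 0.17467–0.22271, so I_lo=301, I_hi=500, C_lo=0.17467, C_hi=0.22271.
(500−301)/(0.22271−0.17467) × (0.18908−0.17467) + 301 = 199/0.04804 × 0.01441 + 301 ≈ 360.69 → 361.
SO₂: row 186–304 (AQI 151–200). (200−151)·(222−186)/(304−186) + 151 = 49·36/118 + 151 ≈ 165.95 → 166.
CO 13.65: bracket 7.29–15.96 → index 51–100; slope 49/8.67, offset 6.36.
AQI = 51 + 49/8.67·6.36 ≈ 86.94 ⇒ 87.
NO₂: 1646.73 lies in 1426.74–1825.77, so I_lo=201, I_hi=300, C_lo=1426.74, C_hi=1825.77.
(300−201)/(1825.77−1426.74) × (1646.73−1426.74) + 201 = 99/399.03 × 219.99 + 201 ≈ 255.58 → 256.
Sub-indices: PM2.5→7, O₃→361, SO₂→166, CO→87, NO₂→256. Overall AQI = max = 361; dominant pollutant is O₃.
AQI 361: Hazardous.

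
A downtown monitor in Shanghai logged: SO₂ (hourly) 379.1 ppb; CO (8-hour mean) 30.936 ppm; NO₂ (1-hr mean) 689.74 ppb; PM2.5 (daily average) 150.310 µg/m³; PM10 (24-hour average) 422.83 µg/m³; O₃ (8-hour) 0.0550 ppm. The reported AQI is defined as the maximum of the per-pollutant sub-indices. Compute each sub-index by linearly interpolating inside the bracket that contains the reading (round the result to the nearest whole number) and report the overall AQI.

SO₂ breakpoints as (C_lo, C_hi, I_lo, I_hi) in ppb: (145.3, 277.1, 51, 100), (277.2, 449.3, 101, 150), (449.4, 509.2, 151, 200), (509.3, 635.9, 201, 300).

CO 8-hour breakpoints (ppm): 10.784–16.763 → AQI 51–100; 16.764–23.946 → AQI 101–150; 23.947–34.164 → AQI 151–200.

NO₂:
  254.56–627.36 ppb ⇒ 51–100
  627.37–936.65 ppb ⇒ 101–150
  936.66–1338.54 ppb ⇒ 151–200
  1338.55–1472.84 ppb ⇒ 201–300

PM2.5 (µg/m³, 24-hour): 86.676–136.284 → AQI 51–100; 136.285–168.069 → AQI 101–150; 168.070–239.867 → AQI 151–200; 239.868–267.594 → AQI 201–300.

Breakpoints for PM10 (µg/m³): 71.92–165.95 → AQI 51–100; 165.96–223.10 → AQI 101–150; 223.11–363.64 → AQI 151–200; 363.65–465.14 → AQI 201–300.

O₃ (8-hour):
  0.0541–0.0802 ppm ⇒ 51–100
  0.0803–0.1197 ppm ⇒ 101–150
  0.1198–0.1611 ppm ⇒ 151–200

SO₂: 379.1 lies in 277.2–449.3, so I_lo=101, I_hi=150, C_lo=277.2, C_hi=449.3.
(150−101)/(449.3−277.2) × (379.1−277.2) + 101 = 49/172.1 × 101.9 + 101 ≈ 130.01 → 130.
CO: 30.936 lies in 23.947–34.164, so I_lo=151, I_hi=200, C_lo=23.947, C_hi=34.164.
(200−151)/(34.164−23.947) × (30.936−23.947) + 151 = 49/10.217 × 6.989 + 151 ≈ 184.52 → 185.
NO₂ 689.74: bracket 627.37–936.65 → index 101–150; slope 49/309.28, offset 62.37.
AQI = 101 + 49/309.28·62.37 ≈ 110.88 ⇒ 111.
PM2.5 150.310: bracket 136.285–168.069 → index 101–150; slope 49/31.784, offset 14.025.
AQI = 101 + 49/31.784·14.025 ≈ 122.62 ⇒ 123.
PM10: row 363.65–465.14 (AQI 201–300). (300−201)·(422.83−363.65)/(465.14−363.65) + 201 = 99·59.18/101.49 + 201 ≈ 258.73 → 259.
O₃ 0.0550: bracket 0.0541–0.0802 → index 51–100; slope 49/0.0261, offset 0.0009.
AQI = 51 + 49/0.0261·0.0009 ≈ 52.69 ⇒ 53.
Sub-indices: SO₂→130, CO→185, NO₂→111, PM2.5→123, PM10→259, O₃→53. Overall AQI = max = 259; dominant pollutant is PM10.

259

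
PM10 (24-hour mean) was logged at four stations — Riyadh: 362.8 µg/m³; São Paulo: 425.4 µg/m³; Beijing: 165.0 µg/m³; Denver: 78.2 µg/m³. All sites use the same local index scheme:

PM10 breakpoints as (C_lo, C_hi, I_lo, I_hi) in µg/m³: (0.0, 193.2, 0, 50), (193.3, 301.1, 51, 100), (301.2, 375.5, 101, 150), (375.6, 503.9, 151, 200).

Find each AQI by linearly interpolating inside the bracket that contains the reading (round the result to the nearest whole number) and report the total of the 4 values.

375

Riyadh: 362.8 lies in 301.2–375.5, so I_lo=101, I_hi=150, C_lo=301.2, C_hi=375.5.
(150−101)/(375.5−301.2) × (362.8−301.2) + 101 = 49/74.3 × 61.6 + 101 ≈ 141.62 → 142.
São Paulo 425.4: bracket 375.6–503.9 → index 151–200; slope 49/128.3, offset 49.8.
AQI = 151 + 49/128.3·49.8 ≈ 170.02 ⇒ 170.
Beijing: 165.0 lies in 0.0–193.2, so I_lo=0, I_hi=50, C_lo=0.0, C_hi=193.2.
(50−0)/(193.2−0.0) × (165.0−0.0) + 0 = 50/193.2 × 165.0 + 0 ≈ 42.70 → 43.
Denver: row 0.0–193.2 (AQI 0–50). (50−0)·(78.2−0.0)/(193.2−0.0) + 0 = 50·78.2/193.2 + 0 ≈ 20.24 → 20.
AQIs: Riyadh=142, São Paulo=170, Beijing=43, Denver=20. Sum = 142 + 170 + 43 + 20 = 375.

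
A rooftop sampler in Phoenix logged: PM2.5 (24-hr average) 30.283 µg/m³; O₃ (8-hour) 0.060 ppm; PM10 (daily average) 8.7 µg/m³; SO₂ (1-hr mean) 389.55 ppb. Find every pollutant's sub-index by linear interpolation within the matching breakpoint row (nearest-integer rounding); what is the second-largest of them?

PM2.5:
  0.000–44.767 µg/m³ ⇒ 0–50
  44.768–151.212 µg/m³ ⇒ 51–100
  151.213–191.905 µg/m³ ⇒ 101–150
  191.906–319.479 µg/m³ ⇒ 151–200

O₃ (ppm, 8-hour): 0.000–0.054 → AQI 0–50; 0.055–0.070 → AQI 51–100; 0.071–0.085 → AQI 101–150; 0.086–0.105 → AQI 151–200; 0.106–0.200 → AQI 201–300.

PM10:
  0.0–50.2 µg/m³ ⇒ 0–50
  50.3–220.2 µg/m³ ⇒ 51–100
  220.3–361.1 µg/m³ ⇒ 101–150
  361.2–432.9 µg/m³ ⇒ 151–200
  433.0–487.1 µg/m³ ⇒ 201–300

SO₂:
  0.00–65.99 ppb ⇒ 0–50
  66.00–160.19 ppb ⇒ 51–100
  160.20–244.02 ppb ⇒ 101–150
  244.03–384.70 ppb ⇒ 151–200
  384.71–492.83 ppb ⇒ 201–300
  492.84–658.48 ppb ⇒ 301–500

67

PM2.5 30.283: bracket 0.000–44.767 → index 0–50; slope 50/44.767, offset 30.283.
AQI = 0 + 50/44.767·30.283 ≈ 33.82 ⇒ 34.
O₃: 0.060 lies in 0.055–0.070, so I_lo=51, I_hi=100, C_lo=0.055, C_hi=0.070.
(100−51)/(0.070−0.055) × (0.060−0.055) + 51 = 49/0.015 × 0.005 + 51 ≈ 67.33 → 67.
PM10: 8.7 lies in 0.0–50.2, so I_lo=0, I_hi=50, C_lo=0.0, C_hi=50.2.
(50−0)/(50.2−0.0) × (8.7−0.0) + 0 = 50/50.2 × 8.7 + 0 ≈ 8.67 → 9.
SO₂: row 384.71–492.83 (AQI 201–300). (300−201)·(389.55−384.71)/(492.83−384.71) + 201 = 99·4.84/108.12 + 201 ≈ 205.43 → 205.
Sub-indices: PM2.5→34, O₃→67, PM10→9, SO₂→205. Ranked high→low: 205, 67, 34, 9. Second-highest sub-index = 67.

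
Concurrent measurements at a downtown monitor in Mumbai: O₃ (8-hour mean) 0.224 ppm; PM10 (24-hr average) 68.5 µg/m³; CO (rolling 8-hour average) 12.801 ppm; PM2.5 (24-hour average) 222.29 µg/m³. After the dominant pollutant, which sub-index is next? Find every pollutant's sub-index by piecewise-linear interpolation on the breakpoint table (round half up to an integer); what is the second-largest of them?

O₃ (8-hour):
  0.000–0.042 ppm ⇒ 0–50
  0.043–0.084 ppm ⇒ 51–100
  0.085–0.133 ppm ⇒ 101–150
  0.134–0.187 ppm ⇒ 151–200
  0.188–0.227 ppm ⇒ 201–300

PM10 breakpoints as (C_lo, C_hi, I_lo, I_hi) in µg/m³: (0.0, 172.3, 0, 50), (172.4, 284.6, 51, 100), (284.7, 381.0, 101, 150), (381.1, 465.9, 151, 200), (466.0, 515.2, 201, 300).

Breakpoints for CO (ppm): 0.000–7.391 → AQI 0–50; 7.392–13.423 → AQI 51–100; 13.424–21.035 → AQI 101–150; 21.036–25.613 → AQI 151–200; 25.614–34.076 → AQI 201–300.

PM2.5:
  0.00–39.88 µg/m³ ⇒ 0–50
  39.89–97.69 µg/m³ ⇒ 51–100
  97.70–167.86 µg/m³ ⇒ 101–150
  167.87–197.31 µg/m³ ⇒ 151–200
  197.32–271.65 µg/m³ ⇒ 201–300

O₃: row 0.188–0.227 (AQI 201–300). (300−201)·(0.224−0.188)/(0.227−0.188) + 201 = 99·0.036/0.039 + 201 ≈ 292.38 → 292.
PM10: 68.5 lies in 0.0–172.3, so I_lo=0, I_hi=50, C_lo=0.0, C_hi=172.3.
(50−0)/(172.3−0.0) × (68.5−0.0) + 0 = 50/172.3 × 68.5 + 0 ≈ 19.88 → 20.
CO 12.801: bracket 7.392–13.423 → index 51–100; slope 49/6.031, offset 5.409.
AQI = 51 + 49/6.031·5.409 ≈ 94.95 ⇒ 95.
PM2.5: 222.29 ∈ [197.32, 271.65] ↔ index [201, 300].
201 + (222.29−197.32)·(300−201)/(271.65−197.32) = 201 + 24.97·99/74.33 ≈ 234.26, so AQI = 234.
Sub-indices: O₃→292, PM10→20, CO→95, PM2.5→234. Ranked high→low: 292, 234, 95, 20. Second-highest sub-index = 234.

234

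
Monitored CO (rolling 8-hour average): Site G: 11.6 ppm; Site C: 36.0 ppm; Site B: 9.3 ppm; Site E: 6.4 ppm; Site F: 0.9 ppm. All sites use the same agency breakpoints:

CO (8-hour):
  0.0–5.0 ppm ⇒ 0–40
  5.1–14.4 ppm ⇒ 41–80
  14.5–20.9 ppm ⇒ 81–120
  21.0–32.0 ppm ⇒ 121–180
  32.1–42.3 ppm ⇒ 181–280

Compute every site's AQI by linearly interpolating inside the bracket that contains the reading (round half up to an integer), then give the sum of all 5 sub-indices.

399

Site G: row 5.1–14.4 (AQI 41–80). (80−41)·(11.6−5.1)/(14.4−5.1) + 41 = 39·6.5/9.3 + 41 ≈ 68.26 → 68.
Site C: 36.0 lies in 32.1–42.3, so I_lo=181, I_hi=280, C_lo=32.1, C_hi=42.3.
(280−181)/(42.3−32.1) × (36.0−32.1) + 181 = 99/10.2 × 3.9 + 181 ≈ 218.85 → 219.
Site B 9.3: bracket 5.1–14.4 → index 41–80; slope 39/9.3, offset 4.2.
AQI = 41 + 39/9.3·4.2 ≈ 58.61 ⇒ 59.
Site E: row 5.1–14.4 (AQI 41–80). (80−41)·(6.4−5.1)/(14.4−5.1) + 41 = 39·1.3/9.3 + 41 ≈ 46.45 → 46.
Site F: row 0.0–5.0 (AQI 0–40). (40−0)·(0.9−0.0)/(5.0−0.0) + 0 = 40·0.9/5.0 + 0 ≈ 7.20 → 7.
AQIs: Site G=68, Site C=219, Site B=59, Site E=46, Site F=7. Sum = 68 + 219 + 59 + 46 + 7 = 399.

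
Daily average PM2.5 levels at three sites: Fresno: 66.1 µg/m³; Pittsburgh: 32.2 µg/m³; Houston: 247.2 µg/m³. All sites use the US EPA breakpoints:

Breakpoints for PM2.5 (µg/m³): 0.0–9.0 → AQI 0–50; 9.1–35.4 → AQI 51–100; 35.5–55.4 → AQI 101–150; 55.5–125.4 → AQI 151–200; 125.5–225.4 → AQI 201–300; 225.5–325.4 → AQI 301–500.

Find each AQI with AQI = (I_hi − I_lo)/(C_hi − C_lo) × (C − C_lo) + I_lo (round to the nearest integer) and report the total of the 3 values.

596

Fresno: row 55.5–125.4 (AQI 151–200). (200−151)·(66.1−55.5)/(125.4−55.5) + 151 = 49·10.6/69.9 + 151 ≈ 158.43 → 158.
Pittsburgh 32.2: bracket 9.1–35.4 → index 51–100; slope 49/26.3, offset 23.1.
AQI = 51 + 49/26.3·23.1 ≈ 94.04 ⇒ 94.
Houston: 247.2 lies in 225.5–325.4, so I_lo=301, I_hi=500, C_lo=225.5, C_hi=325.4.
(500−301)/(325.4−225.5) × (247.2−225.5) + 301 = 199/99.9 × 21.7 + 301 ≈ 344.23 → 344.
AQIs: Fresno=158, Pittsburgh=94, Houston=344. Sum = 158 + 94 + 344 = 596.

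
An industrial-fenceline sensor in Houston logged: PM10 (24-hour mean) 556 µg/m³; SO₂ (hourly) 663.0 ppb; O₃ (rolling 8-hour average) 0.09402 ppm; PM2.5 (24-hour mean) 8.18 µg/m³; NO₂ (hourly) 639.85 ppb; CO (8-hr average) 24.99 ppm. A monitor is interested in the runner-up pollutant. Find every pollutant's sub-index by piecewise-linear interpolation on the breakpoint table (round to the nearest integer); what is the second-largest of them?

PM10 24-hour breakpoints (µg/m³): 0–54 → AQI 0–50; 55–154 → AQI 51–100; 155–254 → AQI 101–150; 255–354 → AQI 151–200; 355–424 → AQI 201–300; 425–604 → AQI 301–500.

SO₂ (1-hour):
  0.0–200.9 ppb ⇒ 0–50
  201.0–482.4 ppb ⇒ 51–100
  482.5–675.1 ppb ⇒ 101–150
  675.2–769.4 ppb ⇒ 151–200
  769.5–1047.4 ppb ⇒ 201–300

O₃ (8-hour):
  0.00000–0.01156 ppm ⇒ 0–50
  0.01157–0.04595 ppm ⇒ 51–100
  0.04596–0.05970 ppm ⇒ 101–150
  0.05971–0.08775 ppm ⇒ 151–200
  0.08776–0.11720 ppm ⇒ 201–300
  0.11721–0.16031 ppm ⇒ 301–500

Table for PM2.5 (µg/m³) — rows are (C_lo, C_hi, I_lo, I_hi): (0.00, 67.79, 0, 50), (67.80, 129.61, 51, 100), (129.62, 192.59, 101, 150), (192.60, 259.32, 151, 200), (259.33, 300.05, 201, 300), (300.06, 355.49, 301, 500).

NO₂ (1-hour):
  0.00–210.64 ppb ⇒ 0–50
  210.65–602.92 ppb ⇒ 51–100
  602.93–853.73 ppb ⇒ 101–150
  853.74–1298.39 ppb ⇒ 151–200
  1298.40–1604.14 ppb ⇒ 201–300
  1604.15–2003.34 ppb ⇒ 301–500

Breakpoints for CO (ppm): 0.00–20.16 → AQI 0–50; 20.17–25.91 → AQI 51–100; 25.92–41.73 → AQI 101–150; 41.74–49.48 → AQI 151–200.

222

PM10 556: bracket 425–604 → index 301–500; slope 199/179, offset 131.
AQI = 301 + 199/179·131 ≈ 446.64 ⇒ 447.
SO₂: 663.0 lies in 482.5–675.1, so I_lo=101, I_hi=150, C_lo=482.5, C_hi=675.1.
(150−101)/(675.1−482.5) × (663.0−482.5) + 101 = 49/192.6 × 180.5 + 101 ≈ 146.92 → 147.
O₃: row 0.08776–0.11720 (AQI 201–300). (300−201)·(0.09402−0.08776)/(0.11720−0.08776) + 201 = 99·0.00626/0.02944 + 201 ≈ 222.05 → 222.
PM2.5: 8.18 lies in 0.00–67.79, so I_lo=0, I_hi=50, C_lo=0.00, C_hi=67.79.
(50−0)/(67.79−0.00) × (8.18−0.00) + 0 = 50/67.79 × 8.18 + 0 ≈ 6.03 → 6.
NO₂: 639.85 lies in 602.93–853.73, so I_lo=101, I_hi=150, C_lo=602.93, C_hi=853.73.
(150−101)/(853.73−602.93) × (639.85−602.93) + 101 = 49/250.80 × 36.92 + 101 ≈ 108.21 → 108.
CO: 24.99 lies in 20.17–25.91, so I_lo=51, I_hi=100, C_lo=20.17, C_hi=25.91.
(100−51)/(25.91−20.17) × (24.99−20.17) + 51 = 49/5.74 × 4.82 + 51 ≈ 92.15 → 92.
Sub-indices: PM10→447, SO₂→147, O₃→222, PM2.5→6, NO₂→108, CO→92. Ranked high→low: 447, 222, 147, 108, 92, 6. Second-highest sub-index = 222.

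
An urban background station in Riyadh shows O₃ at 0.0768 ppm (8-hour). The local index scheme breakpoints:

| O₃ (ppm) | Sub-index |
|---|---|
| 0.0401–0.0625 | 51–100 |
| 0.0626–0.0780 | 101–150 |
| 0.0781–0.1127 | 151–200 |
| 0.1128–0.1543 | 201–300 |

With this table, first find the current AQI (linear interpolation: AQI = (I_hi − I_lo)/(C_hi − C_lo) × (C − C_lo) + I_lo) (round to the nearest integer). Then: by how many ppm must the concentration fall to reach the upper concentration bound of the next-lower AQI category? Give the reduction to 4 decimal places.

O₃: 0.0768 lies in 0.0626–0.0780, so I_lo=101, I_hi=150, C_lo=0.0626, C_hi=0.0780.
(150−101)/(0.0780−0.0626) × (0.0768−0.0626) + 101 = 49/0.0154 × 0.0142 + 101 ≈ 146.18 → 146.
Current AQI 146 is in the Unhealthy for Sensitive Groups range (101–150). The next-lower category tops out at AQI 100, whose upper concentration bound is 0.0625 ppm.
Reduction needed = 0.0768 − 0.0625 = 0.0143 ppm.

0.0143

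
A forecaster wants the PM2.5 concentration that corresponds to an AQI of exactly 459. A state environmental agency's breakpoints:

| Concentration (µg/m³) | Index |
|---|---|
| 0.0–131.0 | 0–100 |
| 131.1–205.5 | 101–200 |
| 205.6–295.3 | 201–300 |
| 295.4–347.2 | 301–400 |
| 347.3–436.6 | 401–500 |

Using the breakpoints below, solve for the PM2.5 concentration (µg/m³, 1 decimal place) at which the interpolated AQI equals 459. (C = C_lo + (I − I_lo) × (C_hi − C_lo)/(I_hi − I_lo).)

AQI 459 lies in the 401–500 band, which corresponds to 347.3–436.6 µg/m³.
C = 347.3 + (459−401)×(436.6−347.3)/(500−401) = 347.3 + 58×89.3/99 ≈ 399.617 µg/m³ → 399.6 µg/m³ to 1 dp.

399.6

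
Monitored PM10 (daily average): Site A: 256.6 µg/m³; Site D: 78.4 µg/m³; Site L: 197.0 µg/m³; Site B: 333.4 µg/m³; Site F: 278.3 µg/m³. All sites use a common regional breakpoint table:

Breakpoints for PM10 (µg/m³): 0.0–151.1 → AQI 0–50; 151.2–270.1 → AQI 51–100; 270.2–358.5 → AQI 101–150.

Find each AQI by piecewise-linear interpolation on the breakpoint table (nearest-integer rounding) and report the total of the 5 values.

Site A: 256.6 lies in 151.2–270.1, so I_lo=51, I_hi=100, C_lo=151.2, C_hi=270.1.
(100−51)/(270.1−151.2) × (256.6−151.2) + 51 = 49/118.9 × 105.4 + 51 ≈ 94.44 → 94.
Site D 78.4: bracket 0.0–151.1 → index 0–50; slope 50/151.1, offset 78.4.
AQI = 0 + 50/151.1·78.4 ≈ 25.94 ⇒ 26.
Site L: row 151.2–270.1 (AQI 51–100). (100−51)·(197.0−151.2)/(270.1−151.2) + 51 = 49·45.8/118.9 + 51 ≈ 69.87 → 70.
Site B: 333.4 lies in 270.2–358.5, so I_lo=101, I_hi=150, C_lo=270.2, C_hi=358.5.
(150−101)/(358.5−270.2) × (333.4−270.2) + 101 = 49/88.3 × 63.2 + 101 ≈ 136.07 → 136.
Site F: 278.3 ∈ [270.2, 358.5] ↔ index [101, 150].
101 + (278.3−270.2)·(150−101)/(358.5−270.2) = 101 + 8.1·49/88.3 ≈ 105.49, so AQI = 105.
AQIs: Site A=94, Site D=26, Site L=70, Site B=136, Site F=105. Sum = 94 + 26 + 70 + 136 + 105 = 431.

431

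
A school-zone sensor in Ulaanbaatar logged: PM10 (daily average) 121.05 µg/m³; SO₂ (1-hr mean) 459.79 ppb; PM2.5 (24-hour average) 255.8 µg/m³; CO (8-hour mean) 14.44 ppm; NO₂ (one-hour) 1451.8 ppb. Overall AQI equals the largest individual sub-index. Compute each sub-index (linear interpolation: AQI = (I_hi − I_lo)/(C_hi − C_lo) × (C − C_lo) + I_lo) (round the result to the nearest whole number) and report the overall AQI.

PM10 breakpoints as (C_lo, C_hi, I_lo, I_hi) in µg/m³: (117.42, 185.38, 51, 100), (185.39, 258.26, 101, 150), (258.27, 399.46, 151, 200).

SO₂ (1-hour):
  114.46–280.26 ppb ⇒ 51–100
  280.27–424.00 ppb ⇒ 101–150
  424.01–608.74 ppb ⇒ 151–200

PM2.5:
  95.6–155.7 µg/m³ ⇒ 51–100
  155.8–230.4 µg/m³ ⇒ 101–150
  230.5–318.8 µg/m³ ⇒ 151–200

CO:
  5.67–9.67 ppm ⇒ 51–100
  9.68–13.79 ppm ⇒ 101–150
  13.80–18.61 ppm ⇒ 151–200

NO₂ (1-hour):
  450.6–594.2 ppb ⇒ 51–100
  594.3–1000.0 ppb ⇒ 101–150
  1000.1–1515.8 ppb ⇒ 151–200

194

PM10: 121.05 ∈ [117.42, 185.38] ↔ index [51, 100].
51 + (121.05−117.42)·(100−51)/(185.38−117.42) = 51 + 3.63·49/67.96 ≈ 53.62, so AQI = 54.
SO₂ 459.79: bracket 424.01–608.74 → index 151–200; slope 49/184.73, offset 35.78.
AQI = 151 + 49/184.73·35.78 ≈ 160.49 ⇒ 160.
PM2.5 255.8: bracket 230.5–318.8 → index 151–200; slope 49/88.3, offset 25.3.
AQI = 151 + 49/88.3·25.3 ≈ 165.04 ⇒ 165.
CO: row 13.80–18.61 (AQI 151–200). (200−151)·(14.44−13.80)/(18.61−13.80) + 151 = 49·0.64/4.81 + 151 ≈ 157.52 → 158.
NO₂: 1451.8 ∈ [1000.1, 1515.8] ↔ index [151, 200].
151 + (1451.8−1000.1)·(200−151)/(1515.8−1000.1) = 151 + 451.7·49/515.7 ≈ 193.92, so AQI = 194.
Sub-indices: PM10→54, SO₂→160, PM2.5→165, CO→158, NO₂→194. Overall AQI = max = 194; dominant pollutant is NO₂.
AQI 194: Unhealthy.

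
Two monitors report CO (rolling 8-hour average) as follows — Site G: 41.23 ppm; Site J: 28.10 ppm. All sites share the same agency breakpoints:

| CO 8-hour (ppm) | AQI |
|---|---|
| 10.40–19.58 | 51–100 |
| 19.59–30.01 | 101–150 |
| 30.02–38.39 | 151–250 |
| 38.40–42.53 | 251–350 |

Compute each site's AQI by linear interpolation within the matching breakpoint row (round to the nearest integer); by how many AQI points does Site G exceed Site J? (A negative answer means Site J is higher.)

Site G: 41.23 lies in 38.40–42.53, so I_lo=251, I_hi=350, C_lo=38.40, C_hi=42.53.
(350−251)/(42.53−38.40) × (41.23−38.40) + 251 = 99/4.13 × 2.83 + 251 ≈ 318.84 → 319.
Site J: 28.10 lies in 19.59–30.01, so I_lo=101, I_hi=150, C_lo=19.59, C_hi=30.01.
(150−101)/(30.01−19.59) × (28.10−19.59) + 101 = 49/10.42 × 8.51 + 101 ≈ 141.02 → 141.
AQIs: Site G=319, Site J=141. Site G (319) − Site J (141) = 178.

178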